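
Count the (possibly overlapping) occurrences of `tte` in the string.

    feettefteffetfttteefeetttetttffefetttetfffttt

Sliding a length-3 window over the 45 characters (43 positions):
  position 4–6: tte
  position 16–18: tte
  position 24–26: tte
  position 36–38: tte

4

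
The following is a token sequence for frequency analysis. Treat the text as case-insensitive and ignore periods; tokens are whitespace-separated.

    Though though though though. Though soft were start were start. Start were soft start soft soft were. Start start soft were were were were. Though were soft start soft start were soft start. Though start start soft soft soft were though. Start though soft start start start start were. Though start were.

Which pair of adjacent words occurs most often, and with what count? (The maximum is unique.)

"start start", 6 times

Bigram frequencies (highest first):
  start start: 6
  start were: 5
  soft start: 5
  though though: 4
  soft were: 4
  start soft: 4
  … (9 more, each ≤ 3)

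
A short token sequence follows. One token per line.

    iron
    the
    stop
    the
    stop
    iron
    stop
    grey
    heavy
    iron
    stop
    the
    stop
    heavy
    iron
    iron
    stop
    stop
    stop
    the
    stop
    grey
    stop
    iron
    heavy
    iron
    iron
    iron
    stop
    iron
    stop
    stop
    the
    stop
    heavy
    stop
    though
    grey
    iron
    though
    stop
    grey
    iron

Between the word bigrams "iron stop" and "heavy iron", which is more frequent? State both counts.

"iron stop": 5 occurrences
"heavy iron": 3 occurrences

"iron stop" (5 vs 3)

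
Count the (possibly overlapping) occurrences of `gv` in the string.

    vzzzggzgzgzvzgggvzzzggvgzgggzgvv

3

Sliding a length-2 window over the 32 characters (31 positions):
  position 16–17: gv
  position 22–23: gv
  position 30–31: gv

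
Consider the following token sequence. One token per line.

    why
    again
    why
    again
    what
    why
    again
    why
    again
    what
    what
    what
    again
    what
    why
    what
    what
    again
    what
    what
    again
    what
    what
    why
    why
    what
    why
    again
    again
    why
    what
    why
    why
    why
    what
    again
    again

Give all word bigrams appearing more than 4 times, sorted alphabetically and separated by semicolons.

Bigram counts meeting the condition (more than 4 times):
  again what: 5
  what what: 5
  what why: 5
  why again: 5

again what; what what; what why; why again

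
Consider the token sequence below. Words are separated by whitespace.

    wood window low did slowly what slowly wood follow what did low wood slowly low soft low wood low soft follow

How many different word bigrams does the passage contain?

18

21 tokens → 20 bigram windows in total.
Repeated bigrams (each contributes count−1 duplicates):
  low soft: 2
  low wood: 2
2 duplicate windows → 20 − 2 = 18 distinct.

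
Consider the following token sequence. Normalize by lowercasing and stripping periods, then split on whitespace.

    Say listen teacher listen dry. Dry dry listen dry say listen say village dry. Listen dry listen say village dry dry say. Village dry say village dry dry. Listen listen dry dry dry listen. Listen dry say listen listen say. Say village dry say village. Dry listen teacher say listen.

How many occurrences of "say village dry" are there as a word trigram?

Scanning the 48 overlapping trigram windows for "say village dry":
  position 12–14: say village dry
  position 18–20: say village dry
  position 22–24: say village dry
  position 25–27: say village dry
  position 41–43: say village dry
  position 44–46: say village dry

6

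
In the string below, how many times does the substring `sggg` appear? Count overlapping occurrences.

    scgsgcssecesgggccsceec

1

Sliding a length-4 window over the 22 characters (19 positions):
  position 12–15: sggg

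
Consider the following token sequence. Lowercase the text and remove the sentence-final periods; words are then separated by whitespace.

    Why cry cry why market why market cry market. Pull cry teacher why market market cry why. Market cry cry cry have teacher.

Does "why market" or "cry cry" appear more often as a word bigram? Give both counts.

"why market": 4 occurrences
"cry cry": 3 occurrences

"why market" (4 vs 3)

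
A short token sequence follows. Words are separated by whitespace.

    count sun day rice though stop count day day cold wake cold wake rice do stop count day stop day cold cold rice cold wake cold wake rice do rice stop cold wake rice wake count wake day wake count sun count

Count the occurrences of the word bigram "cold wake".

5

Scanning the 41 overlapping bigram windows for "cold wake":
  position 10–11: cold wake
  position 12–13: cold wake
  position 24–25: cold wake
  position 26–27: cold wake
  position 32–33: cold wake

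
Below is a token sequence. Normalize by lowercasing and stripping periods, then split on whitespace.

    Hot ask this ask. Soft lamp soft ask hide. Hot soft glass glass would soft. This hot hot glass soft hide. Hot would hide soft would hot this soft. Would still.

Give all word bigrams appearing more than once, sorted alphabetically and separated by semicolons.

Bigram counts meeting the condition (more than once):
  hide hot: 2
  soft would: 2

hide hot; soft would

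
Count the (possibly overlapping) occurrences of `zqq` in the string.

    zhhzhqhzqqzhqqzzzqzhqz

1

Sliding a length-3 window over the 22 characters (20 positions):
  position 8–10: zqq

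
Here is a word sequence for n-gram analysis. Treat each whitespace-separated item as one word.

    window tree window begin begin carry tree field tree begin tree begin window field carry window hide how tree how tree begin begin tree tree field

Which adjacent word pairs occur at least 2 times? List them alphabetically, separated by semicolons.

begin begin; begin tree; how tree; tree begin; tree field

Bigram counts meeting the condition (at least 2 times):
  begin begin: 2
  begin tree: 2
  how tree: 2
  tree begin: 3
  tree field: 2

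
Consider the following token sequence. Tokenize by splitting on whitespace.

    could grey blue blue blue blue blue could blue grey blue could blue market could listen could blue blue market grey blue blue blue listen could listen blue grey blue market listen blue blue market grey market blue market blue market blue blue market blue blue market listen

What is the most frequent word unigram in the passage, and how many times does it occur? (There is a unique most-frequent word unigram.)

Unigram frequencies (highest first):
  blue: 23
  market: 9
  could: 6
  grey: 5
  listen: 5

"blue", 23 times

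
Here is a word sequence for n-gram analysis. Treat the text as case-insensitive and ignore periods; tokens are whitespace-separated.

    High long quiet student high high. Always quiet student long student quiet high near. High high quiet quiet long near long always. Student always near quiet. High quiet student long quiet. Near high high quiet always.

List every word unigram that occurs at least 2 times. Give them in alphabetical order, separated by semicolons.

always; high; long; near; quiet; student

Unigram counts meeting the condition (at least 2 times):
  always: 4
  high: 9
  long: 5
  near: 4
  quiet: 9
  student: 5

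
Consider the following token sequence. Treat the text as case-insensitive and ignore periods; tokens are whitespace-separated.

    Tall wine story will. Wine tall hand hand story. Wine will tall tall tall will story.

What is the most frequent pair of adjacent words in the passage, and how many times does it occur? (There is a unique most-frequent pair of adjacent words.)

Bigram frequencies (highest first):
  tall tall: 2
  tall wine: 1
  wine story: 1
  story will: 1
  will wine: 1
  wine tall: 1
  … (8 more, each ≤ 1)

"tall tall", 2 times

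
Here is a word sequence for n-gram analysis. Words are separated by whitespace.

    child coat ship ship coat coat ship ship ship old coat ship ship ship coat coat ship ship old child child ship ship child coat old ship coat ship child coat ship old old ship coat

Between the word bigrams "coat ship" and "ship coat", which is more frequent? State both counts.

"coat ship": 6 occurrences
"ship coat": 4 occurrences

"coat ship" (6 vs 4)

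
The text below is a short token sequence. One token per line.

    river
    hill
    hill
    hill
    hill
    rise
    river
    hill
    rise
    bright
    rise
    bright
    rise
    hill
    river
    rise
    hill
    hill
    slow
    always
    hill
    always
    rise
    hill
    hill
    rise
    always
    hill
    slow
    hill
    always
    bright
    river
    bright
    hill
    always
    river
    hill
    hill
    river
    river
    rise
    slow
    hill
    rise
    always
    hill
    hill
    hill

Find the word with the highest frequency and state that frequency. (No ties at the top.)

"hill", 20 times

Unigram frequencies (highest first):
  hill: 20
  rise: 9
  river: 7
  always: 6
  bright: 4
  slow: 3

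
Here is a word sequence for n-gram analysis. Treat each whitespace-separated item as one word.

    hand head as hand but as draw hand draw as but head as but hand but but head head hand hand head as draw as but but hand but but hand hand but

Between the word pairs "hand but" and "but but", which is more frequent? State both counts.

"hand but" (4 vs 3)

"hand but": 4 occurrences
"but but": 3 occurrences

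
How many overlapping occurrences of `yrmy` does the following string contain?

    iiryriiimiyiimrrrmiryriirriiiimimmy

Sliding a length-4 window over the 35 characters (32 positions):
  (no match at any position)

0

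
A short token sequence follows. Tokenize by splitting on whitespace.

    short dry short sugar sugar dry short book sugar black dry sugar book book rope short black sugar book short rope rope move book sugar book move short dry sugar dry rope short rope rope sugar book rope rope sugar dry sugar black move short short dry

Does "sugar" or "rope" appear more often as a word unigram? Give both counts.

"sugar": 10 occurrences
"rope": 8 occurrences

"sugar" (10 vs 8)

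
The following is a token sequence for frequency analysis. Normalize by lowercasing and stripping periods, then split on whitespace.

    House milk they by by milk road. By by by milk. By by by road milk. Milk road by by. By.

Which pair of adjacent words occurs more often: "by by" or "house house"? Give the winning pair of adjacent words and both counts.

"by by" (7 vs 0)

"by by": 7 occurrences
"house house": 0 occurrences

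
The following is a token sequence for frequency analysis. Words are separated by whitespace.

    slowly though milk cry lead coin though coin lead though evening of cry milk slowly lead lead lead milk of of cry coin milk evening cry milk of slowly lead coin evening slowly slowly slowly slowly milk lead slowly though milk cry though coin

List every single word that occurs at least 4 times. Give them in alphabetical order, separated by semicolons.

Unigram counts meeting the condition (at least 4 times):
  coin: 5
  cry: 5
  lead: 7
  milk: 7
  of: 4
  slowly: 8
  though: 5

coin; cry; lead; milk; of; slowly; though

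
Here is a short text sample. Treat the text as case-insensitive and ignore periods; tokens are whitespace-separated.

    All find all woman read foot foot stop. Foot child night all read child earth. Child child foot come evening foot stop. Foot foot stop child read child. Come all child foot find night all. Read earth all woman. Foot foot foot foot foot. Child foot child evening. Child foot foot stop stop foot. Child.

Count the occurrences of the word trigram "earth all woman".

1

Scanning the 53 overlapping trigram windows for "earth all woman":
  position 37–39: earth all woman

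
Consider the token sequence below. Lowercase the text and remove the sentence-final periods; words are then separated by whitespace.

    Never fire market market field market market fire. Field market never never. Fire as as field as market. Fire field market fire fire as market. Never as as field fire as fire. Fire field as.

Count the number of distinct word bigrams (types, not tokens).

35 tokens → 34 bigram windows in total.
Repeated bigrams (each contributes count−1 duplicates):
  field market: 3
  fire as: 3
  fire field: 3
  market fire: 3
  as as: 2
  as field: 2
  as market: 2
  field as: 2
  … (4 more repeated)
16 duplicate windows → 34 − 16 = 18 distinct.

18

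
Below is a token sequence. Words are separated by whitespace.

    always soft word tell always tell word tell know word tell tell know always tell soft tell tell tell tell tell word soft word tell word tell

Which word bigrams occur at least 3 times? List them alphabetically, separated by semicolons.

tell tell; tell word; word tell

Bigram counts meeting the condition (at least 3 times):
  tell tell: 5
  tell word: 3
  word tell: 5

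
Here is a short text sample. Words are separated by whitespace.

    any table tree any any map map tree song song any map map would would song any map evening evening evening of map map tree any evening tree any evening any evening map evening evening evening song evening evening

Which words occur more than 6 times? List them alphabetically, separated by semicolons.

Unigram counts meeting the condition (more than 6 times):
  any: 8
  evening: 11
  map: 8

any; evening; map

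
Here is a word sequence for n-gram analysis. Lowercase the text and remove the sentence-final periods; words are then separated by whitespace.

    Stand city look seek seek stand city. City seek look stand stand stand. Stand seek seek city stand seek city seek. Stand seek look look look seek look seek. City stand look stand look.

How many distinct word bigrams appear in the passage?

15

34 tokens → 33 bigram windows in total.
Repeated bigrams (each contributes count−1 duplicates):
  look seek: 3
  seek city: 3
  seek look: 3
  stand seek: 3
  stand stand: 3
  city seek: 2
  city stand: 2
  look look: 2
  … (5 more repeated)
18 duplicate windows → 33 − 18 = 15 distinct.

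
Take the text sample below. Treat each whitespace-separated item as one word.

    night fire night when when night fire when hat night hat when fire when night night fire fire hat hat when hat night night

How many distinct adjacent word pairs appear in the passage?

24 tokens → 23 bigram windows in total.
Repeated bigrams (each contributes count−1 duplicates):
  night fire: 3
  fire when: 2
  hat night: 2
  hat when: 2
  night night: 2
  when hat: 2
  when night: 2
8 duplicate windows → 23 − 8 = 15 distinct.

15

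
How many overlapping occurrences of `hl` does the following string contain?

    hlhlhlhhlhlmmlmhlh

Sliding a length-2 window over the 18 characters (17 positions):
  position 1–2: hl
  position 3–4: hl
  position 5–6: hl
  position 8–9: hl
  position 10–11: hl
  position 16–17: hl

6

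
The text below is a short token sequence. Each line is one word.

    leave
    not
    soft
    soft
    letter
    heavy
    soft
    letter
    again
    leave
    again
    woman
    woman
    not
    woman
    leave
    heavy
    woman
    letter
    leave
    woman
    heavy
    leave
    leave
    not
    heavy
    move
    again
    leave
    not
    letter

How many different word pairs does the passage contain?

31 tokens → 30 bigram windows in total.
Repeated bigrams (each contributes count−1 duplicates):
  leave not: 3
  again leave: 2
  soft letter: 2
4 duplicate windows → 30 − 4 = 26 distinct.

26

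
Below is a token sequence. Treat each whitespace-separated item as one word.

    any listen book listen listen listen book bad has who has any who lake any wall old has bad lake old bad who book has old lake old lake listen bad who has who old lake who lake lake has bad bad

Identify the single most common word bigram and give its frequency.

"old lake", 3 times

Bigram frequencies (highest first):
  old lake: 3
  listen book: 2
  listen listen: 2
  has who: 2
  who has: 2
  who lake: 2
  … (25 more, each ≤ 2)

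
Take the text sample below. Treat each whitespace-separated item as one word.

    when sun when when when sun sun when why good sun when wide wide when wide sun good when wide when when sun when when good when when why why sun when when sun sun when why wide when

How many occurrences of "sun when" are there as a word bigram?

6

Scanning the 38 overlapping bigram windows for "sun when":
  position 2–3: sun when
  position 7–8: sun when
  position 11–12: sun when
  position 23–24: sun when
  position 31–32: sun when
  position 35–36: sun when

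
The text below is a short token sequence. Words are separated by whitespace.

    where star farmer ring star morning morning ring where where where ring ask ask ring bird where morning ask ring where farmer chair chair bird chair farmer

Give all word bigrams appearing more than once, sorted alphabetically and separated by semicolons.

Bigram counts meeting the condition (more than once):
  ask ring: 2
  ring where: 2
  where where: 2

ask ring; ring where; where where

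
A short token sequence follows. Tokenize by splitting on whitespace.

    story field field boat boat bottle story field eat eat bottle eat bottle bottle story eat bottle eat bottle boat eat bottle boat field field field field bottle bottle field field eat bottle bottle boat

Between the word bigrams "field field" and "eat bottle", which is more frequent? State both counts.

"eat bottle" (6 vs 5)

"field field": 5 occurrences
"eat bottle": 6 occurrences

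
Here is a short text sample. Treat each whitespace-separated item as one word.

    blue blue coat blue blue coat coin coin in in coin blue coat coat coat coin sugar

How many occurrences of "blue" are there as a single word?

5

Scanning the 17 tokens for "blue":
  position 1: blue
  position 2: blue
  position 4: blue
  position 5: blue
  position 12: blue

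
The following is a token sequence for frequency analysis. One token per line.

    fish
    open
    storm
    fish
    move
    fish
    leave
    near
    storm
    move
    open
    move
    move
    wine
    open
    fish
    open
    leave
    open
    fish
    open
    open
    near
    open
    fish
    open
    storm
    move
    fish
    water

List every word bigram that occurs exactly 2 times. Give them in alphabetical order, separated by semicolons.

Bigram counts meeting the condition (exactly 2 times):
  move fish: 2
  open storm: 2
  storm move: 2

move fish; open storm; storm move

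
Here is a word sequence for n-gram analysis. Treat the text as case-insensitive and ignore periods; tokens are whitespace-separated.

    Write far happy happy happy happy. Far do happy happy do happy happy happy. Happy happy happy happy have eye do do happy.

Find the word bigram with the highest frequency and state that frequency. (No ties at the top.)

Bigram frequencies (highest first):
  happy happy: 10
  do happy: 3
  write far: 1
  far happy: 1
  happy far: 1
  far do: 1
  … (5 more, each ≤ 1)

"happy happy", 10 times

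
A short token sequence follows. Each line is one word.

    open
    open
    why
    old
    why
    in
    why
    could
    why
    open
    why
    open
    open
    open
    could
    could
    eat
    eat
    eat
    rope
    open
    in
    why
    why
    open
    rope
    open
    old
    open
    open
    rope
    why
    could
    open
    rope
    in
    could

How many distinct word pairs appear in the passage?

37 tokens → 36 bigram windows in total.
Repeated bigrams (each contributes count−1 duplicates):
  open open: 4
  open rope: 3
  why open: 3
  eat eat: 2
  in why: 2
  open why: 2
  rope open: 2
  why could: 2
12 duplicate windows → 36 − 12 = 24 distinct.

24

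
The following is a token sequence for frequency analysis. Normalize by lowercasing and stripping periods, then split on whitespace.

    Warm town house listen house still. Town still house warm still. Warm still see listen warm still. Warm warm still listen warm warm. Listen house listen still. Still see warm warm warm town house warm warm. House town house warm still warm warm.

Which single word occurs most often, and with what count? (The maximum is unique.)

Unigram frequencies (highest first):
  warm: 16
  still: 9
  house: 7
  listen: 5
  town: 4
  see: 2

"warm", 16 times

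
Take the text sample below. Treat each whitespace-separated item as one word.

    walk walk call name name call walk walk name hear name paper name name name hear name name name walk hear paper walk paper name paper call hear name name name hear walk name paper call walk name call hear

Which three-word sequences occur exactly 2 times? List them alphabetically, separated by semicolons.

Trigram counts meeting the condition (exactly 2 times):
  hear name name: 2
  name hear name: 2
  name name hear: 2
  name paper call: 2

hear name name; name hear name; name name hear; name paper call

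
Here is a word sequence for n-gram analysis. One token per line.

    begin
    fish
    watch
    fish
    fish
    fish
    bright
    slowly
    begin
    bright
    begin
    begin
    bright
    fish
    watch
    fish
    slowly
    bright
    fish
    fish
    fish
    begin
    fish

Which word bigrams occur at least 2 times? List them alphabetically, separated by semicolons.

Bigram counts meeting the condition (at least 2 times):
  begin bright: 2
  begin fish: 2
  bright fish: 2
  fish fish: 4
  fish watch: 2
  watch fish: 2

begin bright; begin fish; bright fish; fish fish; fish watch; watch fish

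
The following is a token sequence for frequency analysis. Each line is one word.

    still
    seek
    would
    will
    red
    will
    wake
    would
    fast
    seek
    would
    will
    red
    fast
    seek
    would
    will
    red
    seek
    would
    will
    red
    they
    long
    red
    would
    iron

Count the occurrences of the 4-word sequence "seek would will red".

Scanning the 24 overlapping 4-gram windows for "seek would will red":
  position 2–5: seek would will red
  position 10–13: seek would will red
  position 15–18: seek would will red
  position 19–22: seek would will red

4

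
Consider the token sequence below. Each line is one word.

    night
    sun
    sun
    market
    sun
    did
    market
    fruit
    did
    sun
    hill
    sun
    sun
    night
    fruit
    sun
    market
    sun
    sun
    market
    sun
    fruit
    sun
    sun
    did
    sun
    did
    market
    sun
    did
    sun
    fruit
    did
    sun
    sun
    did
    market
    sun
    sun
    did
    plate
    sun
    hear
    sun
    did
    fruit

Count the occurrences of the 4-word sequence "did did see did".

Scanning the 43 overlapping 4-gram windows for "did did see did":
  (none found)

0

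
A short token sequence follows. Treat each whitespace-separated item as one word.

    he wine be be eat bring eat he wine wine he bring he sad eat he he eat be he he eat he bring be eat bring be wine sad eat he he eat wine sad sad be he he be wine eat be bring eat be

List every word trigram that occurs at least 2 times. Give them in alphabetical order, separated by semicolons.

be eat bring; be he he; eat he he; he he eat; sad eat he

Trigram counts meeting the condition (at least 2 times):
  be eat bring: 2
  be he he: 2
  eat he he: 2
  he he eat: 3
  sad eat he: 2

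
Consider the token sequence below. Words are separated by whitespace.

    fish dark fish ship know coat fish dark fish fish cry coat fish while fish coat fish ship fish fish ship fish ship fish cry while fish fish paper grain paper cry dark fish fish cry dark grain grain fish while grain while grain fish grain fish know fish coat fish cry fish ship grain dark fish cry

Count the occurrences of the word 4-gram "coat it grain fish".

Scanning the 55 overlapping 4-gram windows for "coat it grain fish":
  (none found)

0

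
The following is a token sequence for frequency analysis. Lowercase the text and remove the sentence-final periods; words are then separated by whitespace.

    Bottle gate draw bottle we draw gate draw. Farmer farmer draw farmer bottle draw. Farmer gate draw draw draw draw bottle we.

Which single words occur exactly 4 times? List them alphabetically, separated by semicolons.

bottle; farmer

Unigram counts meeting the condition (exactly 4 times):
  bottle: 4
  farmer: 4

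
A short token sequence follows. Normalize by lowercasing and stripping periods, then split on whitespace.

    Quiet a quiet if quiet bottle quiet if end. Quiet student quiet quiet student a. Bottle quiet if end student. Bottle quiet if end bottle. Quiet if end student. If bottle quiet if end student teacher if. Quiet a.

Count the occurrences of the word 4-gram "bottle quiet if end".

5

Scanning the 36 overlapping 4-gram windows for "bottle quiet if end":
  position 6–9: bottle quiet if end
  position 16–19: bottle quiet if end
  position 21–24: bottle quiet if end
  position 25–28: bottle quiet if end
  position 31–34: bottle quiet if end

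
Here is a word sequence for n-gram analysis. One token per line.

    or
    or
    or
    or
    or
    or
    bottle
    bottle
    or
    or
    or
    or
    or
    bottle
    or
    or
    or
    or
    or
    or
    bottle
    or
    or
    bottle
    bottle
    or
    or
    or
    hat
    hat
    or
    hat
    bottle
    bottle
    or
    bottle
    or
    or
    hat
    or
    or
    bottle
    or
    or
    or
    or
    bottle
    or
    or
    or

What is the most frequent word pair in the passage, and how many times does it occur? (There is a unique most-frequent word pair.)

"or or", 24 times

Bigram frequencies (highest first):
  or or: 24
  bottle or: 8
  or bottle: 7
  bottle bottle: 3
  or hat: 3
  hat or: 2
  … (2 more, each ≤ 1)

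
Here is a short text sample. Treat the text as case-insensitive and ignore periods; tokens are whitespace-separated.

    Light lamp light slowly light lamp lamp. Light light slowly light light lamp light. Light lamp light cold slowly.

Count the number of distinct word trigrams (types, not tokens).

19 tokens → 17 trigram windows in total.
Repeated trigrams (each contributes count−1 duplicates):
  light lamp light: 3
  lamp light light: 2
  light light lamp: 2
  light slowly light: 2
5 duplicate windows → 17 − 5 = 12 distinct.

12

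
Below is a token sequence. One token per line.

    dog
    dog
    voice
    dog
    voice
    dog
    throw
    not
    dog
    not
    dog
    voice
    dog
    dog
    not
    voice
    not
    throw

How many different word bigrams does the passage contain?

10

18 tokens → 17 bigram windows in total.
Repeated bigrams (each contributes count−1 duplicates):
  dog voice: 3
  voice dog: 3
  dog dog: 2
  dog not: 2
  not dog: 2
7 duplicate windows → 17 − 7 = 10 distinct.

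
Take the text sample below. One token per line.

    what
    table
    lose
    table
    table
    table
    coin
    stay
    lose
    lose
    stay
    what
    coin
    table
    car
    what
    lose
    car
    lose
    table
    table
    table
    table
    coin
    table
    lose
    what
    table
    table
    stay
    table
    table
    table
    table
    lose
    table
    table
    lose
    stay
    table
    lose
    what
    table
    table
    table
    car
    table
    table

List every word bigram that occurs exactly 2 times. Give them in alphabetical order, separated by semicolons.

coin table; lose stay; lose what; stay table; table car; table coin

Bigram counts meeting the condition (exactly 2 times):
  coin table: 2
  lose stay: 2
  lose what: 2
  stay table: 2
  table car: 2
  table coin: 2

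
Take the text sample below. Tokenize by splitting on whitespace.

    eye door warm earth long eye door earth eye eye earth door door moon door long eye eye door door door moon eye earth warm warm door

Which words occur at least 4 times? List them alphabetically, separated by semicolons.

Unigram counts meeting the condition (at least 4 times):
  door: 9
  earth: 4
  eye: 7

door; earth; eye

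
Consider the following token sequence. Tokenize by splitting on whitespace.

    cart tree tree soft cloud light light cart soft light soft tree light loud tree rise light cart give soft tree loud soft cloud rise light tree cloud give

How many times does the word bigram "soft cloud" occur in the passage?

2

Scanning the 28 overlapping bigram windows for "soft cloud":
  position 4–5: soft cloud
  position 23–24: soft cloud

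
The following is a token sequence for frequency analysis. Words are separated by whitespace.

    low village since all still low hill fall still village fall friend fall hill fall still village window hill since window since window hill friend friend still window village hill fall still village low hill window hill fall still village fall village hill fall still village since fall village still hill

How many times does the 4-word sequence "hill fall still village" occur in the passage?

5

Scanning the 48 overlapping 4-gram windows for "hill fall still village":
  position 7–10: hill fall still village
  position 14–17: hill fall still village
  position 30–33: hill fall still village
  position 37–40: hill fall still village
  position 43–46: hill fall still village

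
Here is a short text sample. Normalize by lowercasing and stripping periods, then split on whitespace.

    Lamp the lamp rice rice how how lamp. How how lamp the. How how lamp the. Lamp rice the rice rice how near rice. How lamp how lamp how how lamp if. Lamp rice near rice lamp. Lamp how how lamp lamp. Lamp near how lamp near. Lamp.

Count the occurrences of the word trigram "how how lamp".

5

Scanning the 46 overlapping trigram windows for "how how lamp":
  position 6–8: how how lamp
  position 9–11: how how lamp
  position 13–15: how how lamp
  position 29–31: how how lamp
  position 39–41: how how lamp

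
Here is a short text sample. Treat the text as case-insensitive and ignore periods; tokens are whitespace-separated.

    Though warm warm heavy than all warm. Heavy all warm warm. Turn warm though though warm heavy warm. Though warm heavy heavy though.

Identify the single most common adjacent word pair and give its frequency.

"warm heavy", 4 times

Bigram frequencies (highest first):
  warm heavy: 4
  though warm: 3
  warm warm: 2
  all warm: 2
  warm though: 2
  heavy than: 1
  … (8 more, each ≤ 1)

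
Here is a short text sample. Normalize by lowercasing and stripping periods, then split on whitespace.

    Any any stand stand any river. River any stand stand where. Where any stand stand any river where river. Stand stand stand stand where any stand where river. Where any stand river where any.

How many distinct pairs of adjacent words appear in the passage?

14

34 tokens → 33 bigram windows in total.
Repeated bigrams (each contributes count−1 duplicates):
  stand stand: 6
  any stand: 5
  where any: 4
  river where: 3
  stand where: 3
  any river: 2
  stand any: 2
  where river: 2
19 duplicate windows → 33 − 19 = 14 distinct.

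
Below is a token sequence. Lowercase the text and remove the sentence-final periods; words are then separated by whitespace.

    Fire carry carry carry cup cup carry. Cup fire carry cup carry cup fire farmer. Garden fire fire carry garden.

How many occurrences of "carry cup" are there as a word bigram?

Scanning the 19 overlapping bigram windows for "carry cup":
  position 4–5: carry cup
  position 7–8: carry cup
  position 10–11: carry cup
  position 12–13: carry cup

4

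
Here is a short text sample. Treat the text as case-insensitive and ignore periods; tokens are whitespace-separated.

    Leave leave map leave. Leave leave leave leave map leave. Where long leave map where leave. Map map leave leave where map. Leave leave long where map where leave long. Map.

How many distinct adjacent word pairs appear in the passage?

13

31 tokens → 30 bigram windows in total.
Repeated bigrams (each contributes count−1 duplicates):
  leave leave: 7
  leave map: 4
  map leave: 4
  leave long: 2
  leave where: 2
  map where: 2
  where leave: 2
  where map: 2
17 duplicate windows → 30 − 17 = 13 distinct.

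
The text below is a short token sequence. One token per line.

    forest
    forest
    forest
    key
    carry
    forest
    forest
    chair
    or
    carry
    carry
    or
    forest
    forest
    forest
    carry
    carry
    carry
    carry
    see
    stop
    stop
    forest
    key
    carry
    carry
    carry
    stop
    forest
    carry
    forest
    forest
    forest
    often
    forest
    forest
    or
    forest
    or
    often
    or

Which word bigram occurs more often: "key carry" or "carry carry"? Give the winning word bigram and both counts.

"key carry": 2 occurrences
"carry carry": 6 occurrences

"carry carry" (6 vs 2)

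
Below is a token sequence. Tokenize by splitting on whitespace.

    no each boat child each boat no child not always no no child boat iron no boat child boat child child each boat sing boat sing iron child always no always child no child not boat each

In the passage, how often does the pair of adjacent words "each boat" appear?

Scanning the 36 overlapping bigram windows for "each boat":
  position 2–3: each boat
  position 5–6: each boat
  position 22–23: each boat

3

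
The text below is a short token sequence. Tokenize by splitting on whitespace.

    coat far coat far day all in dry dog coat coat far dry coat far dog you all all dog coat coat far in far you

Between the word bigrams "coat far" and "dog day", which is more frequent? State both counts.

"coat far": 5 occurrences
"dog day": 0 occurrences

"coat far" (5 vs 0)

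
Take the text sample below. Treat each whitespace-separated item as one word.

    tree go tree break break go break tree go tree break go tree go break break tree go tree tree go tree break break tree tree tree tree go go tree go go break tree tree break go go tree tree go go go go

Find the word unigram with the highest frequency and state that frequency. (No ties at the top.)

"tree", 18 times

Unigram frequencies (highest first):
  tree: 18
  go: 17
  break: 10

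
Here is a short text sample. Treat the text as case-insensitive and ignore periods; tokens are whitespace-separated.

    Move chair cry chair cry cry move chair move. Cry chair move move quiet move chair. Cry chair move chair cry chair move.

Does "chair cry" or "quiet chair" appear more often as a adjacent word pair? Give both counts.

"chair cry" (4 vs 0)

"chair cry": 4 occurrences
"quiet chair": 0 occurrences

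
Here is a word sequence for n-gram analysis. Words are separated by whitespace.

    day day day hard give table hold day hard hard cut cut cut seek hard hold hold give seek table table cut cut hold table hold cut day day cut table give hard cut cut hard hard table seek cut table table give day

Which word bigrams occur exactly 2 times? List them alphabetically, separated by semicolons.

Bigram counts meeting the condition (exactly 2 times):
  cut table: 2
  day hard: 2
  hard cut: 2
  hard hard: 2
  table give: 2
  table hold: 2
  table table: 2

cut table; day hard; hard cut; hard hard; table give; table hold; table table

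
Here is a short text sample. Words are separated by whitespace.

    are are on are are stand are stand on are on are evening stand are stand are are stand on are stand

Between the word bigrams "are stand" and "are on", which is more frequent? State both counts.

"are stand": 5 occurrences
"are on": 2 occurrences

"are stand" (5 vs 2)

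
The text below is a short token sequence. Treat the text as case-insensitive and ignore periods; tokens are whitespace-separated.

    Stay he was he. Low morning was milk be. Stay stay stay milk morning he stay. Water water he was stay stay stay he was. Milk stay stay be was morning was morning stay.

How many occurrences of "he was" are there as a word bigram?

Scanning the 33 overlapping bigram windows for "he was":
  position 2–3: he was
  position 19–20: he was
  position 24–25: he was

3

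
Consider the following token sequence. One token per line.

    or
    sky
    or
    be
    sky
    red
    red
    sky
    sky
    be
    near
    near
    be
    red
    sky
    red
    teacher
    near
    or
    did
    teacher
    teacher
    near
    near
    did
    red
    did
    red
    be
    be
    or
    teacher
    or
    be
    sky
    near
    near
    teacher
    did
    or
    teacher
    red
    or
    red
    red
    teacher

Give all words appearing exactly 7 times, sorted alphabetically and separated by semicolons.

Unigram counts meeting the condition (exactly 7 times):
  near: 7
  or: 7
  teacher: 7

near; or; teacher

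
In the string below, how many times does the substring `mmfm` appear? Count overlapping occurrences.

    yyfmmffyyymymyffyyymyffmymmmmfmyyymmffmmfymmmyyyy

Sliding a length-4 window over the 49 characters (46 positions):
  position 28–31: mmfm

1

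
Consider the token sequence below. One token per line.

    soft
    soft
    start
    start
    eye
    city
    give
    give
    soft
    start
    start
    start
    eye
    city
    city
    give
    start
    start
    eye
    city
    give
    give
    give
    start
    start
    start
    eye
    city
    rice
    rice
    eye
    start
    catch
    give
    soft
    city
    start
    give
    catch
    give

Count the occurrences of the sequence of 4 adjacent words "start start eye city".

4

Scanning the 37 overlapping 4-gram windows for "start start eye city":
  position 3–6: start start eye city
  position 11–14: start start eye city
  position 17–20: start start eye city
  position 25–28: start start eye city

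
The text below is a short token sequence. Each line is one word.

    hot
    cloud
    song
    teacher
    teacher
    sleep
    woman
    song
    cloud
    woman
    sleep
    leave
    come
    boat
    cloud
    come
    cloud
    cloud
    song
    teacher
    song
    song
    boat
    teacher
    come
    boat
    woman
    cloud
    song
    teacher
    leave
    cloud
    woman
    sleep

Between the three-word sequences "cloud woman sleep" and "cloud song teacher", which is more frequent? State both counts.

"cloud song teacher" (3 vs 2)

"cloud woman sleep": 2 occurrences
"cloud song teacher": 3 occurrences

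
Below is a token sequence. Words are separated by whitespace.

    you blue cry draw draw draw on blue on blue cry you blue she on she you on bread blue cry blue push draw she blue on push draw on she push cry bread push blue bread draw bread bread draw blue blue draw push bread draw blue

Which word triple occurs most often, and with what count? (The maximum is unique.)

"bread draw blue", 2 times

Trigram frequencies (highest first):
  bread draw blue: 2
  you blue cry: 1
  blue cry draw: 1
  cry draw draw: 1
  draw draw draw: 1
  draw draw on: 1
  … (39 more, each ≤ 1)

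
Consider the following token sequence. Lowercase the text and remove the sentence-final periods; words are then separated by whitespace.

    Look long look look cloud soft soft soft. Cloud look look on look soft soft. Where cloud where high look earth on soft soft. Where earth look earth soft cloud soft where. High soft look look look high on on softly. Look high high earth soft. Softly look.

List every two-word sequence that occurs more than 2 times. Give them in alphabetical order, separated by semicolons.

look look; soft soft; soft where

Bigram counts meeting the condition (more than 2 times):
  look look: 4
  soft soft: 4
  soft where: 3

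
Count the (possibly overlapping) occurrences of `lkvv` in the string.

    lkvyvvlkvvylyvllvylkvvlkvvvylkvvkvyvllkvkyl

4

Sliding a length-4 window over the 43 characters (40 positions):
  position 7–10: lkvv
  position 19–22: lkvv
  position 23–26: lkvv
  position 29–32: lkvv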